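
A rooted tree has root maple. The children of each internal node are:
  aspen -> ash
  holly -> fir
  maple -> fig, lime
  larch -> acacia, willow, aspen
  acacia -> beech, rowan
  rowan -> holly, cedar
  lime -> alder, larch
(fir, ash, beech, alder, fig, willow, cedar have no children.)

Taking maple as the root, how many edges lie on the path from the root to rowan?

4

Climbing from rowan to the root: rowan–acacia–larch–lime–maple. That's 4 steps.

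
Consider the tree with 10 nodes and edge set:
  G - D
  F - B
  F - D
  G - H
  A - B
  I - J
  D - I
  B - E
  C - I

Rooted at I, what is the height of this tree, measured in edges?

E sits deepest: I → D → F → B → E — 4 edges from the root.

4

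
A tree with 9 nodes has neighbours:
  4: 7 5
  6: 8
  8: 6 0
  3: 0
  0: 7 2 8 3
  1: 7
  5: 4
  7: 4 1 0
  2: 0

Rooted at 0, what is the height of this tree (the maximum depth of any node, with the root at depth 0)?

5 sits deepest: 0–7–4–5 — 3 edges from the root.

3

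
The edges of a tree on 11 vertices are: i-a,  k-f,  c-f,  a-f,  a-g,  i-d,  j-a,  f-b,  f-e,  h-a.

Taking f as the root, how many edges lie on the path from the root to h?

2

Climbing from h to the root: h → a → f. That's 2 steps.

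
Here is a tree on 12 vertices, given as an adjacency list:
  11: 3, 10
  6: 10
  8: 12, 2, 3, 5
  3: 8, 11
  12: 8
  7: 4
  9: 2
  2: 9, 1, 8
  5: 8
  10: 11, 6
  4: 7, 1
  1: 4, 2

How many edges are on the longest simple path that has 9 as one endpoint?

A farthest node from 9 is 6.
The path 9 – 2 – 8 – 3 – 11 – 10 – 6 has 6 edges.

6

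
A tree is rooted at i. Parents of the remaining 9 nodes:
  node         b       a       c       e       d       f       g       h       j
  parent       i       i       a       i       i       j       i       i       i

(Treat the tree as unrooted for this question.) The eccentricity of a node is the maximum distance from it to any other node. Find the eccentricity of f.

4

A farthest node from f is c.
The path f–j–i–a–c has 4 edges.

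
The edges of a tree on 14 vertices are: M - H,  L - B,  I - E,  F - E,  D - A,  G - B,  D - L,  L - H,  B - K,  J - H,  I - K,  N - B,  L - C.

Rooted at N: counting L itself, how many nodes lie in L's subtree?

Descendants of L (including itself): L, H, D, C, J, M, A. That's 7.

7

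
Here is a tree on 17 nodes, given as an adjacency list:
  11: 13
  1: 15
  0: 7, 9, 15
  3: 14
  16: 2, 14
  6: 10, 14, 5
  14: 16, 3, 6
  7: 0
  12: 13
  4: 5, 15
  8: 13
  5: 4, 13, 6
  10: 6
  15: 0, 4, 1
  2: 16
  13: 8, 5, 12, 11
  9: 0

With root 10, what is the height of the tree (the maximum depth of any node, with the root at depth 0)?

6

A deepest node is 9, reached by 10–6–5–4–15–0–9.
That path has 6 edges, so the height is 6.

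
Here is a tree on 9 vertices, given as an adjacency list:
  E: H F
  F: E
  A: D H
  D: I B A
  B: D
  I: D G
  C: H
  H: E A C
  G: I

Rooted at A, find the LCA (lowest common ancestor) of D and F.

Ancestors of D (toward the root): D, A.
Ancestors of F: F, E, H, A.
The deepest node appearing in both lists is A.

A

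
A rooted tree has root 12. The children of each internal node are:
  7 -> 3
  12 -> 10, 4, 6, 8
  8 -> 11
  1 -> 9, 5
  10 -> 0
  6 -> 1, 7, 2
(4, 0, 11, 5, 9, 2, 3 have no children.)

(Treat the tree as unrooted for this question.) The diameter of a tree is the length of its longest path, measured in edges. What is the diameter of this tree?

5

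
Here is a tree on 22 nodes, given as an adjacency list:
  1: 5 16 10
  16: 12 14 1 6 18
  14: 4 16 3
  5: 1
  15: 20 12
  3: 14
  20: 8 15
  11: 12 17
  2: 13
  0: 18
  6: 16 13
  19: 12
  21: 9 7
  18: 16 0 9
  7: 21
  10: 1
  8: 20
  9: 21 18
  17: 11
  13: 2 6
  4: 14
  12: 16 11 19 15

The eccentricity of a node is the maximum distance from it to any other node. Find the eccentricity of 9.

Distances from 9 peak at 6, attained at 8.
9-18-16-12-15-20-8

6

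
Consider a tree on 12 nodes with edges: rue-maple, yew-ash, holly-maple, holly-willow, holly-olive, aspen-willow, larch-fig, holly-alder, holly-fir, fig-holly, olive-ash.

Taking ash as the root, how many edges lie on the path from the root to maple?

Climbing from maple to the root: maple → holly → olive → ash. That's 3 steps.

3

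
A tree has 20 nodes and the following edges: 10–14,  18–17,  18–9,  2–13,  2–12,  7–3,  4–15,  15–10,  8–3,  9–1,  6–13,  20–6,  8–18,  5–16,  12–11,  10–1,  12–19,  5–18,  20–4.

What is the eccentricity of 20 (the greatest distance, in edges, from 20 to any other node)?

The node farthest from 20 is 7, via 20 – 4 – 15 – 10 – 1 – 9 – 18 – 8 – 3 – 7 — 9 edges.

9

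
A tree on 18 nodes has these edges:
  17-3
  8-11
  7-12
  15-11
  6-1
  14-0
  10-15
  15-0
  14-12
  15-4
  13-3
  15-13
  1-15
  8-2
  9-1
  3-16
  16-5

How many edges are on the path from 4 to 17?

4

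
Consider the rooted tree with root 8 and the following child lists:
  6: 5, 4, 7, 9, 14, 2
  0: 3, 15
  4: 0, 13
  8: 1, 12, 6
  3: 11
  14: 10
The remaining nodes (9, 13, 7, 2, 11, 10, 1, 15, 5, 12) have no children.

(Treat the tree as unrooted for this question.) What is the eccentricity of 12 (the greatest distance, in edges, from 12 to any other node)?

The node farthest from 12 is 11, via 12–8–6–4–0–3–11 — 6 edges.

6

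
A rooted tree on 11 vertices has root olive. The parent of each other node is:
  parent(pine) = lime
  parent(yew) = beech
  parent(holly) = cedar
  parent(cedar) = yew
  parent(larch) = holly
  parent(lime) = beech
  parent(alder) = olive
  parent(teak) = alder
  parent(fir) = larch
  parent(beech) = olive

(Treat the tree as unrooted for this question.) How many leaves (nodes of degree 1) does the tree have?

Exactly 3 nodes have a single neighbour: fir, pine, teak.

3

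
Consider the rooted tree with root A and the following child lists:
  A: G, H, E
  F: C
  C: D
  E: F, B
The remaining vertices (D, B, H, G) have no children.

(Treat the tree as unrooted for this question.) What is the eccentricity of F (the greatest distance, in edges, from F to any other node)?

3

The node farthest from F is H (G also at distance 3), via F-E-A-H — 3 edges.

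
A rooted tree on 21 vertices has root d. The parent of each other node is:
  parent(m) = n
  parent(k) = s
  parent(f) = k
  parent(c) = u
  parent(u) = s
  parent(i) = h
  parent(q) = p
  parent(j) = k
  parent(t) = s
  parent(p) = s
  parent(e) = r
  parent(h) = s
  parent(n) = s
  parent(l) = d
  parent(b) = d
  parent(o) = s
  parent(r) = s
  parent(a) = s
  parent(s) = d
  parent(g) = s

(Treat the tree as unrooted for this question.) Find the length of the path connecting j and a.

3

Walking from j: j - k - s - a. Length 3.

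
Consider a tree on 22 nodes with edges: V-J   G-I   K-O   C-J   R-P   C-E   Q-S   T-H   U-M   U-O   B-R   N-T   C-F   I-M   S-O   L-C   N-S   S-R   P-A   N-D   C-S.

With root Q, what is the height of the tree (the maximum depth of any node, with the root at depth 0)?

6

A deepest node is G, reached by Q – S – O – U – M – I – G.
That path has 6 edges, so the height is 6.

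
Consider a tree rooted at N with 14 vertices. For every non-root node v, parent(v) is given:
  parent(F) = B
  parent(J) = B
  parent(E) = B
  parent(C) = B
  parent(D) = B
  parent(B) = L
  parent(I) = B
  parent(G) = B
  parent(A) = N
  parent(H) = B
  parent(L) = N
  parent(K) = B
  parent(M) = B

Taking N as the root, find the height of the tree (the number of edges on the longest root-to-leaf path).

3

The longest root-to-leaf path is N → L → B → D (3 edges).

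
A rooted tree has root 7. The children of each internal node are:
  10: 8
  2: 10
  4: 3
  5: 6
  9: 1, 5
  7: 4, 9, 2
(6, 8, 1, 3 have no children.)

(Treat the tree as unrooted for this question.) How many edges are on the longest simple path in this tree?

6

Starting from 8, a farthest node is 6 at distance 6.
One longest path: 8 - 10 - 2 - 7 - 9 - 5 - 6.
So the diameter is 6.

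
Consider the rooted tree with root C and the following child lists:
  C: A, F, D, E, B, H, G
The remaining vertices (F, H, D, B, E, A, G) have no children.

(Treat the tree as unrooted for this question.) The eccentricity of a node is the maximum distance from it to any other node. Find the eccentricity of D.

2

A farthest node from D is F (B, H, G, A, E also at distance 2).
The path D – C – F has 2 edges.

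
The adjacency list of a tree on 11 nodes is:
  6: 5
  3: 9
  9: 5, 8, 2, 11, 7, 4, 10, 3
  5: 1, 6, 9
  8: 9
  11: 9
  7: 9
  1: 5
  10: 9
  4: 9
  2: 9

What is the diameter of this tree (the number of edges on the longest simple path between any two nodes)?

BFS from 1 reaches 3 last, at distance 3; BFS from 3 confirms no node is farther.
Path: 1-5-9-3.

3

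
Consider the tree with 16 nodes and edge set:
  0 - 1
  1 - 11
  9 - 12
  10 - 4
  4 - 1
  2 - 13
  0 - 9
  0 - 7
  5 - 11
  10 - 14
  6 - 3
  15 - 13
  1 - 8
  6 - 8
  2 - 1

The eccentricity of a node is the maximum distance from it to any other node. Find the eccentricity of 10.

5

The node farthest from 10 is 12 (15, 3 also at distance 5), via 10 – 4 – 1 – 0 – 9 – 12 — 5 edges.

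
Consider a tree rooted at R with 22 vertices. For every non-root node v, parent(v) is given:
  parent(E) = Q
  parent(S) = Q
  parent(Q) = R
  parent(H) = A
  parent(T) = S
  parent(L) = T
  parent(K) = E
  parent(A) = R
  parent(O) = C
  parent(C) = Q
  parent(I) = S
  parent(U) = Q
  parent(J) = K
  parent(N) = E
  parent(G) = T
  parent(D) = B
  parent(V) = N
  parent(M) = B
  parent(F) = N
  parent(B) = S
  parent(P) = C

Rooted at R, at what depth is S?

2

R → Q → S — 2 edges.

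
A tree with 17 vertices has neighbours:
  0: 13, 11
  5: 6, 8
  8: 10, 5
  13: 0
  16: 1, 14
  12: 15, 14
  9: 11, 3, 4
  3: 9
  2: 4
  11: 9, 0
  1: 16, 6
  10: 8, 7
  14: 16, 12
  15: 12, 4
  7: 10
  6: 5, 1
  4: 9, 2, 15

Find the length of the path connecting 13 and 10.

Walking from 13: 13 - 0 - 11 - 9 - 4 - 15 - 12 - 14 - 16 - 1 - 6 - 5 - 8 - 10. Length 13.

13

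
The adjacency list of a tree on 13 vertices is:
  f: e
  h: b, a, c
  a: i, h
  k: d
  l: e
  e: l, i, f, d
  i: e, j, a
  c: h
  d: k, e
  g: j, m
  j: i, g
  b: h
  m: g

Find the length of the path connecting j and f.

3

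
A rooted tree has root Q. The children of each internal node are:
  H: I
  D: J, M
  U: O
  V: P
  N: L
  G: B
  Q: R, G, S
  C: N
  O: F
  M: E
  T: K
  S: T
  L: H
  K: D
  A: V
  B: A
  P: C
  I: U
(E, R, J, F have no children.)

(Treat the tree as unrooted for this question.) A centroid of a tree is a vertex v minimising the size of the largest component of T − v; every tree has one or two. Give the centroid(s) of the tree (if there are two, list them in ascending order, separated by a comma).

A, B

Removing A splits the tree into components of sizes 11, 10; the largest is 11 ≤ ⌊22/2⌋ = 11.
B is adjacent to A and is also a centroid (the largest component after removing it is likewise 11).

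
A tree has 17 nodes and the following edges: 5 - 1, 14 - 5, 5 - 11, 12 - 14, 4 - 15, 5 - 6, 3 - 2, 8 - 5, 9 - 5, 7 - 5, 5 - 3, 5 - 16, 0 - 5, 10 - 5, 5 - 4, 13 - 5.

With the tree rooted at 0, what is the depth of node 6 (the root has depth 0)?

2

Path from 0 to 6: 0 → 5 → 6, which has 2 edges.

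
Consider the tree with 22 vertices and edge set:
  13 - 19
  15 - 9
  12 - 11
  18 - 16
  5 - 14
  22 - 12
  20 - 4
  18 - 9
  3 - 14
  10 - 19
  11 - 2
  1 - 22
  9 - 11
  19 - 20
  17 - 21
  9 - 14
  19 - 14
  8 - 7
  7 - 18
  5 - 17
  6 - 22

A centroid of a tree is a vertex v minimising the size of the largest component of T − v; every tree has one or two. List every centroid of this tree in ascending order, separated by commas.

Removing 9 splits the tree into components of sizes 10, 6, 4, 1; the largest is 10 ≤ ⌊22/2⌋ = 11.
No neighbour of 9 does as well, so 9 is the unique centroid.

9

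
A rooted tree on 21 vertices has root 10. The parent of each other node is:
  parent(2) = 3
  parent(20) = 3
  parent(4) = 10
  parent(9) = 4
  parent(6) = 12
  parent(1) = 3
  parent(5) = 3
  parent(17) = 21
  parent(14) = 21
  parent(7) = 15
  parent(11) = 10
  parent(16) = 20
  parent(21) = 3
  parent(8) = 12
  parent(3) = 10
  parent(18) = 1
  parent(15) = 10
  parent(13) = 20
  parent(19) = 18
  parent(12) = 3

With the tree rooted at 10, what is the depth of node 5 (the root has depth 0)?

2

10 – 3 – 5 — 2 edges.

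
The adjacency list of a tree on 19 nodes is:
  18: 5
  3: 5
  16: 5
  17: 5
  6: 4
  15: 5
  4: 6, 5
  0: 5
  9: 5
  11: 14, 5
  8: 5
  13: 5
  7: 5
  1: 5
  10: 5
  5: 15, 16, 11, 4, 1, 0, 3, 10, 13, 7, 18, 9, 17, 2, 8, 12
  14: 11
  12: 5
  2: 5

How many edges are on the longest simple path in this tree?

4

Starting from 14, a farthest node is 6 at distance 4.
One longest path: 14 - 11 - 5 - 4 - 6.
So the diameter is 4.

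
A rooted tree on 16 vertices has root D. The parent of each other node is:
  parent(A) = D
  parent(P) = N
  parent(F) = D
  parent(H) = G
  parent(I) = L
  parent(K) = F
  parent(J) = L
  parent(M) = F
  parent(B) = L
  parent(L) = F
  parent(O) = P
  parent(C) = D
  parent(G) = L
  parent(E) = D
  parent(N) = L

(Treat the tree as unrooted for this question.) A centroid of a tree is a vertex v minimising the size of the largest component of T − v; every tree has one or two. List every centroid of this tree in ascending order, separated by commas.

L

If L is removed the pieces have sizes 7, 3, 2, 1, 1, 1, all ≤ ⌊16/2⌋ = 8.
Every other node leaves some component of size > 8, so the centroid is unique.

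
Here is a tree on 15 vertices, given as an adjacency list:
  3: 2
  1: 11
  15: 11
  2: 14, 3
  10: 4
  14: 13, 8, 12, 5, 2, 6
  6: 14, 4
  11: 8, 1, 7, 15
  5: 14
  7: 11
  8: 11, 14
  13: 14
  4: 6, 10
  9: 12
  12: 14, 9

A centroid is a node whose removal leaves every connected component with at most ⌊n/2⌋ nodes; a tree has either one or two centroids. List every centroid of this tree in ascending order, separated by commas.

14

Delete 14: the remaining components have sizes 5, 3, 2, 2, 1, 1. Max 5 ≤ 7, so 14 is a centroid.
Every other node leaves some component of size > 7, so the centroid is unique.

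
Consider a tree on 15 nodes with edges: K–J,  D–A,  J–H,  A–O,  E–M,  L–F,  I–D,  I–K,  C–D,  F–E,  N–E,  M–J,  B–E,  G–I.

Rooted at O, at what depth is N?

8

O → A → D → I → K → J → M → E → N — 8 edges.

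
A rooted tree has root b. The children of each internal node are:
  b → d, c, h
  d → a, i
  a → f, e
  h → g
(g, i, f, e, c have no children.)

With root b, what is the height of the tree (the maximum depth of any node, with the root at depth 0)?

3

e sits deepest: b–d–a–e — 3 edges from the root.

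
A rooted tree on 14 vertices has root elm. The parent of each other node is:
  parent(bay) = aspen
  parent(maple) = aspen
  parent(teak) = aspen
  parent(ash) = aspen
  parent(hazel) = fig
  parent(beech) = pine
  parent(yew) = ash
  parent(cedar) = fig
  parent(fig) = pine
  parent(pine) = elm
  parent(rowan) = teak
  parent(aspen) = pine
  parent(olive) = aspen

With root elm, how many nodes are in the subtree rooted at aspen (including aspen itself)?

Descendants of aspen (including itself): aspen, teak, ash, bay, olive, maple, rowan, yew. That's 8.

8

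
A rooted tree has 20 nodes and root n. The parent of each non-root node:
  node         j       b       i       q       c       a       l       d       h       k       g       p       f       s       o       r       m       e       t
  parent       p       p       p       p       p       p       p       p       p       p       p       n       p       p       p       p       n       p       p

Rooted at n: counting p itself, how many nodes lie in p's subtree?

Descendants of p (including itself): p, t, k, o, j, l, i, e, r, f, g, q, h, c, a, d, s, b. That's 18.

18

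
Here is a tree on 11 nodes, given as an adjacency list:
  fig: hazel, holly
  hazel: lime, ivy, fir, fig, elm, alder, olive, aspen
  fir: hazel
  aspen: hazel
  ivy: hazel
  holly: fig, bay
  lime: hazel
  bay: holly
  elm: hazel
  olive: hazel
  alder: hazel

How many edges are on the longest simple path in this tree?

Starting from bay, a farthest node is alder at distance 4.
One longest path: bay - holly - fig - hazel - alder.
So the diameter is 4.

4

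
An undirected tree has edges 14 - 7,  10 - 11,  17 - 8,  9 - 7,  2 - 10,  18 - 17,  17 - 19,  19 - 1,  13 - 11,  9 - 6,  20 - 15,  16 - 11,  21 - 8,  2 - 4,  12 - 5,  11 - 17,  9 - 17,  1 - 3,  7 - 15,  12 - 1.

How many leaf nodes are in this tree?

The leaves are 3, 4, 5, 6, 13, 14, 16, 18, 20, 21.
That is 10 leaves.

10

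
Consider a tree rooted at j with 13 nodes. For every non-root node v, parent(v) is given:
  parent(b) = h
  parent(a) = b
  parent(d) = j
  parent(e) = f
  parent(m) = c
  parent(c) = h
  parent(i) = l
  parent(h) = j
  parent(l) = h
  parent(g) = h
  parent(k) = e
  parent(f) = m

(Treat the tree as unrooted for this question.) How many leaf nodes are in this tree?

5

Exactly 5 nodes have a single neighbour: a, d, g, i, k.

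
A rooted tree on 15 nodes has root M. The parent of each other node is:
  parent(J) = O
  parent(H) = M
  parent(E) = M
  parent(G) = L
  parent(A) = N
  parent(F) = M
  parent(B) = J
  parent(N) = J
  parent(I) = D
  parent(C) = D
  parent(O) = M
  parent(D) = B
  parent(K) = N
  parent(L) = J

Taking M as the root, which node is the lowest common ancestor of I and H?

Ancestors of I (toward the root): I, D, B, J, O, M.
Ancestors of H: H, M.
The deepest node appearing in both lists is M.

M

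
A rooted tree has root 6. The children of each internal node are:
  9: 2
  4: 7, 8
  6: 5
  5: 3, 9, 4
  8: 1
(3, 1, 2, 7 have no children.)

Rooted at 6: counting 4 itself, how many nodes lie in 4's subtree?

4

The subtree rooted at 4 contains: 4, 8, 7, 1 — 4 nodes.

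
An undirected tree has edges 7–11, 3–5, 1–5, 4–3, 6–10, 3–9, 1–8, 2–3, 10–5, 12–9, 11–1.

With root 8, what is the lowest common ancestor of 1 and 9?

Path 1→root: 1 8; path 9→root: 9 3 5 1 8.
First common node: 1.

1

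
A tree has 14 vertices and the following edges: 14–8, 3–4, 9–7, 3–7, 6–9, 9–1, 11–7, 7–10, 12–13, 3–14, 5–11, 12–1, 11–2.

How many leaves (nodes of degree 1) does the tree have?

The leaves are 2, 4, 5, 6, 8, 10, 13.
That is 7 leaves.

7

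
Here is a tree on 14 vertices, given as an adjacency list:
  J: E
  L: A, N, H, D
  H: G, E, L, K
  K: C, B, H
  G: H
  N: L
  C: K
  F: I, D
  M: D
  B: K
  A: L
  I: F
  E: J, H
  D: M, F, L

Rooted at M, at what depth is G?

Path from M to G: M – D – L – H – G, which has 4 edges.

4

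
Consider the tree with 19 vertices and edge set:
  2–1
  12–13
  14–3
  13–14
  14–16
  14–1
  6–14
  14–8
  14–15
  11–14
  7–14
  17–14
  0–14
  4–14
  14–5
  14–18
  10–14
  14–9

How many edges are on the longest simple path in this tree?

4

BFS from 2 reaches 12 last, at distance 4; BFS from 12 confirms no node is farther.
Path: 2–1–14–13–12.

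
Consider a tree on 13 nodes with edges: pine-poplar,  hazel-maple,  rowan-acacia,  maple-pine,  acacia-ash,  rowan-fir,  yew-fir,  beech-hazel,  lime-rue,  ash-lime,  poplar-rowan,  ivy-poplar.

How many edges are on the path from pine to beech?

3

pine - maple - hazel - beech: 3 edges.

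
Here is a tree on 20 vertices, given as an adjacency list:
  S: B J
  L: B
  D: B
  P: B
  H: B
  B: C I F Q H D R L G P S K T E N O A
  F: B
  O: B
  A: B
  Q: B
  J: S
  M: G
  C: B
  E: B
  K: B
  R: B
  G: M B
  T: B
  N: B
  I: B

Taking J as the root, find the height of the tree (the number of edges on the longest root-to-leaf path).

M sits deepest: J-S-B-G-M — 4 edges from the root.

4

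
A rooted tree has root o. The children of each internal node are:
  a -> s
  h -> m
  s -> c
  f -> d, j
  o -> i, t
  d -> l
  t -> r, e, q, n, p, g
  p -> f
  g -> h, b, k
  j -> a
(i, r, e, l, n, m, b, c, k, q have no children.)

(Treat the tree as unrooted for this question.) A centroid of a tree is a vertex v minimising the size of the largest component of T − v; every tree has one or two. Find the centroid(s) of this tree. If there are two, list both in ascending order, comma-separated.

Removing t splits the tree into components of sizes 8, 5, 2, 1, 1, 1, 1; the largest is 8 ≤ ⌊20/2⌋ = 10.
No neighbour of t does as well, so t is the unique centroid.

t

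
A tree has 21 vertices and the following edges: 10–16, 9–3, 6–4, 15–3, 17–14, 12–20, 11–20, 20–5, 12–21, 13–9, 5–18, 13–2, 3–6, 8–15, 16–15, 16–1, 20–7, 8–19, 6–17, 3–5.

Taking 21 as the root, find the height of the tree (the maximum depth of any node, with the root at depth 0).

A deepest node is 10, reached by 21-12-20-5-3-15-16-10.
That path has 7 edges, so the height is 7.

7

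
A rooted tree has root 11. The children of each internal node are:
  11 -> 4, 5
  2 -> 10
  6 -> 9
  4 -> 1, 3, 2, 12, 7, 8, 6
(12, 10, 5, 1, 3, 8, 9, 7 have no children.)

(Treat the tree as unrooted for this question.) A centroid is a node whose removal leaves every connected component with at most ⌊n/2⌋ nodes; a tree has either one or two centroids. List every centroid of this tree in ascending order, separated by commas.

If 4 is removed the pieces have sizes 2, 2, 2, 1, 1, 1, 1, 1, all ≤ ⌊12/2⌋ = 6.
Every other node leaves some component of size > 6, so the centroid is unique.

4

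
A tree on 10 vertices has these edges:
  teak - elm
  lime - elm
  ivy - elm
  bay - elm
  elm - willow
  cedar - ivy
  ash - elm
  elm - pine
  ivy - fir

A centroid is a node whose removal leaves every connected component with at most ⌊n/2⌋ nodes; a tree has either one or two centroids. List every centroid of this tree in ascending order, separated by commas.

elm

Delete elm: the remaining components have sizes 3, 1, 1, 1, 1, 1, 1. Max 3 ≤ 5, so elm is a centroid.
Every other node leaves some component of size > 5, so the centroid is unique.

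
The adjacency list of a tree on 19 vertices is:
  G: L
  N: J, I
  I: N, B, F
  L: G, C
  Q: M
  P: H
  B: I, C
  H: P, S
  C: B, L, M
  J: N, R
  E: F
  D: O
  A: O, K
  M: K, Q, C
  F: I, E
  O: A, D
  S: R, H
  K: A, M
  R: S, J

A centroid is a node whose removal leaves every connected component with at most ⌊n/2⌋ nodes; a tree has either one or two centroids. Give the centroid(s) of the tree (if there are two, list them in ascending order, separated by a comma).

B

Removing B splits the tree into components of sizes 9, 9; the largest is 9 ≤ ⌊19/2⌋ = 9.
No neighbour of B does as well, so B is the unique centroid.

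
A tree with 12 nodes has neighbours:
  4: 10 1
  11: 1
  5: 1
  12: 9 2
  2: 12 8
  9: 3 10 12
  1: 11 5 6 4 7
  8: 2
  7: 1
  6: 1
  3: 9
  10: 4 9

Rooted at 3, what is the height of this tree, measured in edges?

5

11 sits deepest: 3 → 9 → 10 → 4 → 1 → 11 — 5 edges from the root.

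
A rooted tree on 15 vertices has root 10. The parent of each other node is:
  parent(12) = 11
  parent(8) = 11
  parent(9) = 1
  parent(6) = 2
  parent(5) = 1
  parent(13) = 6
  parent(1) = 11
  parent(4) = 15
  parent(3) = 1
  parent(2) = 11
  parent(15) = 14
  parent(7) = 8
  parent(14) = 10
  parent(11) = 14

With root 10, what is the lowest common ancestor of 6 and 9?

Path 6→root: 6 2 11 14 10; path 9→root: 9 1 11 14 10.
First common node: 11.

11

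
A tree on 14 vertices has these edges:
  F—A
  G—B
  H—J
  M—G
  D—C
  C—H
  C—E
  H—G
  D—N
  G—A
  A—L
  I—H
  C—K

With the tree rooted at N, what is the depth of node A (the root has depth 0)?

5

N–D–C–H–G–A — 5 edges.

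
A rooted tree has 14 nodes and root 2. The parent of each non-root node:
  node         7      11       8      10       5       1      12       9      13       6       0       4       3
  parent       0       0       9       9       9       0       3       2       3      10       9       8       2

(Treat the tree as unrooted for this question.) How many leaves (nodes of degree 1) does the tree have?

8

Degree-1 nodes: 1, 4, 5, 6, 7, 11, 12, 13 — 8 of them.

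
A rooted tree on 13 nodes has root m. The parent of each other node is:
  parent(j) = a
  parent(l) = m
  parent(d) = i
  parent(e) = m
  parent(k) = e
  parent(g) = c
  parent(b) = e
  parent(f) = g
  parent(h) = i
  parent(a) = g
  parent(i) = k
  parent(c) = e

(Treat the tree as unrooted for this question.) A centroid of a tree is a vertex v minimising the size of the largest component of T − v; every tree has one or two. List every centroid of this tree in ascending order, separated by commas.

Removing e splits the tree into components of sizes 5, 4, 2, 1; the largest is 5 ≤ ⌊13/2⌋ = 6.
No neighbour of e does as well, so e is the unique centroid.

e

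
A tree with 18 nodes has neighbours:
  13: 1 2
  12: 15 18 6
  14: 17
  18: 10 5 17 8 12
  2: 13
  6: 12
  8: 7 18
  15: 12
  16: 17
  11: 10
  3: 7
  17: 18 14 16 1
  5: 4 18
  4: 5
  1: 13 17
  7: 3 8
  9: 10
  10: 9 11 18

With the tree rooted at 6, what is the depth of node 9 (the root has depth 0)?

4

6 → 12 → 18 → 10 → 9 — 4 edges.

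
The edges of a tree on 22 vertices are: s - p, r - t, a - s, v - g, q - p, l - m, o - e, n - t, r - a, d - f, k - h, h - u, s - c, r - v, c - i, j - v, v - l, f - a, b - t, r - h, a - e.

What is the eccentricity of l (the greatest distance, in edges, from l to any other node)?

The node farthest from l is q (i also at distance 6), via l–v–r–a–s–p–q — 6 edges.

6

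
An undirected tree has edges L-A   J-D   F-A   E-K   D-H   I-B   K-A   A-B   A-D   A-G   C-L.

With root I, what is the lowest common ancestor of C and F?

A

C's ancestor chain is C, L, A, B, I and F's is F, A, B, I; they first meet at A.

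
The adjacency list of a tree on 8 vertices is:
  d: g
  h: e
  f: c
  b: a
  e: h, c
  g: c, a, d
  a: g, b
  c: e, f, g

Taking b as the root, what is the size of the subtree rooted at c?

4

The subtree rooted at c contains: c, e, f, h — 4 nodes.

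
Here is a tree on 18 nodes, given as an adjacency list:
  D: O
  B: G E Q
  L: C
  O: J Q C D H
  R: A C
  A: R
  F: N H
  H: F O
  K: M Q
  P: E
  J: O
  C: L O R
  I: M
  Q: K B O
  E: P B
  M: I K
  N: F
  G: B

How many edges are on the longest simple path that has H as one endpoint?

5

The node farthest from H is P (I also at distance 5), via H–O–Q–B–E–P — 5 edges.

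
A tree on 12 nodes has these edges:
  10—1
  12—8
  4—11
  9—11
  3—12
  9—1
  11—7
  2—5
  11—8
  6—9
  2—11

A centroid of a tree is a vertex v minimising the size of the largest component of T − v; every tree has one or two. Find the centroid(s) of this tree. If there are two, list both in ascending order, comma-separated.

11

If 11 is removed the pieces have sizes 4, 3, 2, 1, 1, all ≤ ⌊12/2⌋ = 6.
Every other node leaves some component of size > 6, so the centroid is unique.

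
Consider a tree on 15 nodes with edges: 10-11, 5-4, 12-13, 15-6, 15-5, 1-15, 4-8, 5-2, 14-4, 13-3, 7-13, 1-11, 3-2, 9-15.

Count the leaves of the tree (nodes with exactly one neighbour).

Exactly 7 nodes have a single neighbour: 6, 7, 8, 9, 10, 12, 14.

7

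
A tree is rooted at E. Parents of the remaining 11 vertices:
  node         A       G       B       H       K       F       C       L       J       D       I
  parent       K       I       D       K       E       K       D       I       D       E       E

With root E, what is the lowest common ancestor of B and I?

E

Path B→root: B D E; path I→root: I E.
First common node: E.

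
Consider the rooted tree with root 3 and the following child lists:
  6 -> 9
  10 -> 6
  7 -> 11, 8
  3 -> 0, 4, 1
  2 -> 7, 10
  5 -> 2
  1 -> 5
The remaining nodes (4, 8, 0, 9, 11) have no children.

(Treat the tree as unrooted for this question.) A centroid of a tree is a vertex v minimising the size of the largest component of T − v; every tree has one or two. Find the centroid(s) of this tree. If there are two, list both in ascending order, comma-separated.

2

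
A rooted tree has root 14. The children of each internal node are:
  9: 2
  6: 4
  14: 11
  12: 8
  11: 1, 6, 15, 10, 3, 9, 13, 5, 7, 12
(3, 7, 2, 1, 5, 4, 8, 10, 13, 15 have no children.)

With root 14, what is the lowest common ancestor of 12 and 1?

11

12's ancestor chain is 12, 11, 14 and 1's is 1, 11, 14; they first meet at 11.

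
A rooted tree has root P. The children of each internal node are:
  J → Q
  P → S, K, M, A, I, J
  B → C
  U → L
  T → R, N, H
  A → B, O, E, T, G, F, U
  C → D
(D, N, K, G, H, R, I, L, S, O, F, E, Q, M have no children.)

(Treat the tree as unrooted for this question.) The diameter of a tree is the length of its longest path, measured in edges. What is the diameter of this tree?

A longest path is D - C - B - A - P - J - Q, with 6 edges.

6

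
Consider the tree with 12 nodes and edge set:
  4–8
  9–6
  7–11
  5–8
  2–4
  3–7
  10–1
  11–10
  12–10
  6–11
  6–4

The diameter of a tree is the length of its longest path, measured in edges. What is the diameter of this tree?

Starting from 1, a farthest node is 5 at distance 6.
One longest path: 1 - 10 - 11 - 6 - 4 - 8 - 5.
So the diameter is 6.

6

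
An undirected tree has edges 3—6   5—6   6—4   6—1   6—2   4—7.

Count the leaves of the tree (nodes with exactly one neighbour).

Exactly 5 nodes have a single neighbour: 1, 2, 3, 5, 7.

5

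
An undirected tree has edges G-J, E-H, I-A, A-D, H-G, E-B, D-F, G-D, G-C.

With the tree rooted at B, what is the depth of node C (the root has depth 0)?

Path from B to C: B – E – H – G – C, which has 4 edges.

4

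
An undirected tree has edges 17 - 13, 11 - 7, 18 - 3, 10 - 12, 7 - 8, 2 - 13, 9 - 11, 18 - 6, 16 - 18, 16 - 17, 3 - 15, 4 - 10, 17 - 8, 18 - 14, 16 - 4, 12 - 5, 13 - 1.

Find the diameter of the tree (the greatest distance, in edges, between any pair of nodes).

9

A longest path is 9 - 11 - 7 - 8 - 17 - 16 - 4 - 10 - 12 - 5, with 9 edges.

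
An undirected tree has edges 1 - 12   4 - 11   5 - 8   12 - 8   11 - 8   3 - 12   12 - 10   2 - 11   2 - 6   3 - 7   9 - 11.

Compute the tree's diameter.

BFS from 7 reaches 6 last, at distance 6; BFS from 6 confirms no node is farther.
Path: 7–3–12–8–11–2–6.

6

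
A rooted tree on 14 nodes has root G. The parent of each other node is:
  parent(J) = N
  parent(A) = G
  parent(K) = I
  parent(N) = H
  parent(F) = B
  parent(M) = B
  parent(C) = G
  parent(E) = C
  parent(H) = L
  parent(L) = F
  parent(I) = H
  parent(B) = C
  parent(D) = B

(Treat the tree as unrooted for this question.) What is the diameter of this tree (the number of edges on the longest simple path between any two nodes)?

8

BFS from A reaches J last, at distance 8; BFS from J confirms no node is farther.
Path: A – G – C – B – F – L – H – N – J.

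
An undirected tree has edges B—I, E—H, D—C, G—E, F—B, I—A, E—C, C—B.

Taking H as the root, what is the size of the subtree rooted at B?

4

B's subtree: {B, F, I, A}, size 4.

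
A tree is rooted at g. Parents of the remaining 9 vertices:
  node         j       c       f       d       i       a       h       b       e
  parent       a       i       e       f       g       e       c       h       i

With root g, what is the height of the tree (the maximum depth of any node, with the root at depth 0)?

The longest root-to-leaf path is g-i-c-h-b (4 edges).

4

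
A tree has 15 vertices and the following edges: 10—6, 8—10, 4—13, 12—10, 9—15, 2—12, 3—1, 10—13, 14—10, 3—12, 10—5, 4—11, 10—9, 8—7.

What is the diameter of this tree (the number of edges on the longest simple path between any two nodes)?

A longest path is 1 - 3 - 12 - 10 - 13 - 4 - 11, with 6 edges.

6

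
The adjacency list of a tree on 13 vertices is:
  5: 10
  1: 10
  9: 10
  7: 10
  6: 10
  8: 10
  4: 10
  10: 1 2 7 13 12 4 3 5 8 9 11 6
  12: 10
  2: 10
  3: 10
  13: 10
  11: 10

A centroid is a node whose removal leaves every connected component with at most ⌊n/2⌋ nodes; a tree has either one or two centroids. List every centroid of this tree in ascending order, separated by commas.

Delete 10: the remaining components have sizes 1, 1, 1, 1, 1, 1, 1, 1, 1, 1, 1, 1. Max 1 ≤ 6, so 10 is a centroid.
Every other node leaves some component of size > 6, so the centroid is unique.

10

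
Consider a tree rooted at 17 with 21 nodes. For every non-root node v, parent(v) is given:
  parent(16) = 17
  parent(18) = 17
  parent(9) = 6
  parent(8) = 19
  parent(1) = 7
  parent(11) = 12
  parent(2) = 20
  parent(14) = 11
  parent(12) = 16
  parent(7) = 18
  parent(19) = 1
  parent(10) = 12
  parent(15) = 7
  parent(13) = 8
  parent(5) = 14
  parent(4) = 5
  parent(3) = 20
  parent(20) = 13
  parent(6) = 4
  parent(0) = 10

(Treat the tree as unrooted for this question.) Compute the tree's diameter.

A longest path is 3 - 20 - 13 - 8 - 19 - 1 - 7 - 18 - 17 - 16 - 12 - 11 - 14 - 5 - 4 - 6 - 9, with 16 edges.

16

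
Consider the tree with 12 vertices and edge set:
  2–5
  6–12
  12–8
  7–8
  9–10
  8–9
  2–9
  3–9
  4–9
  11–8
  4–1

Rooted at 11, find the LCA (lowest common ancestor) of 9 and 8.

Ancestors of 9 (toward the root): 9, 8, 11.
Ancestors of 8: 8, 11.
The deepest node appearing in both lists is 8.

8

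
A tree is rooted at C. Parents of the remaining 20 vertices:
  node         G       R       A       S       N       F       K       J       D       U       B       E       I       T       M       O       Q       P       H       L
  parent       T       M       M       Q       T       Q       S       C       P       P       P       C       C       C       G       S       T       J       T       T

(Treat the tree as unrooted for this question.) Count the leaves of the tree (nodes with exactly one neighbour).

13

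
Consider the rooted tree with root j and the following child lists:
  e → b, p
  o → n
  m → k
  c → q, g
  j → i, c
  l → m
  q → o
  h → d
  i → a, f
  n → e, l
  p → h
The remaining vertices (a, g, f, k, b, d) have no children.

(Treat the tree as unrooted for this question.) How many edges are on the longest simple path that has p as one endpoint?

A farthest node from p is a (f also at distance 8).
The path p–e–n–o–q–c–j–i–a has 8 edges.

8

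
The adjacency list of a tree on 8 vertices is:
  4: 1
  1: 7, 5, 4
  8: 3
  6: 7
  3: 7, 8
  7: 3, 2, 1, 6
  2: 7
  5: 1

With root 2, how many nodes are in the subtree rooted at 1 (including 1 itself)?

1's subtree: {1, 5, 4}, size 3.

3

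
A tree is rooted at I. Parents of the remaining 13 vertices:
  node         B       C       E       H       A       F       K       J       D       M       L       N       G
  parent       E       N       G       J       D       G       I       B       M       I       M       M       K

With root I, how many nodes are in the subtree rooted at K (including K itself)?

The subtree rooted at K contains: K, G, F, E, B, J, H — 7 nodes.

7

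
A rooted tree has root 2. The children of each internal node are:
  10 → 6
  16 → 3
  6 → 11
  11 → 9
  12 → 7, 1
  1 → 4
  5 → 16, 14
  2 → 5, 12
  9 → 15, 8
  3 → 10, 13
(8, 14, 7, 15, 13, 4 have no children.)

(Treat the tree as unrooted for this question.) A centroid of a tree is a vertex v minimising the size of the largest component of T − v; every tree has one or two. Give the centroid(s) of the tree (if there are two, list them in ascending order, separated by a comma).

3, 16

Delete 3: the remaining components have sizes 8, 6, 1. Max 8 ≤ 8, so 3 is a centroid.
Its neighbour 16 also leaves a largest component of size 8, so both are centroids.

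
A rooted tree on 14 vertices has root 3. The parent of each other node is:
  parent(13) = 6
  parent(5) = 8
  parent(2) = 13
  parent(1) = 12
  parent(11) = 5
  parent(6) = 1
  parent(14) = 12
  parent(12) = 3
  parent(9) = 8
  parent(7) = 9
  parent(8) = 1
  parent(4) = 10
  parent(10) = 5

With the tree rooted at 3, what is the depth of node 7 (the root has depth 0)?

5

Path from 3 to 7: 3–12–1–8–9–7, which has 5 edges.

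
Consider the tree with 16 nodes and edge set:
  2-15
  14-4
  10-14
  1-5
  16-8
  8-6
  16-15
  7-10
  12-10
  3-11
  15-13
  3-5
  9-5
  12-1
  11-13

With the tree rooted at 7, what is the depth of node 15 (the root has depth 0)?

8

Climbing from 15 to the root: 15–13–11–3–5–1–12–10–7. That's 8 steps.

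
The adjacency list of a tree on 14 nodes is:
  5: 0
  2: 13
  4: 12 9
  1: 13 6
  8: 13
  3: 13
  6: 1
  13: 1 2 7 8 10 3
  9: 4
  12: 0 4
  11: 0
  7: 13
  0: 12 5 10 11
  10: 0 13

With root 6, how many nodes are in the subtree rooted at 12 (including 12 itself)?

3

12's subtree: {12, 4, 9}, size 3.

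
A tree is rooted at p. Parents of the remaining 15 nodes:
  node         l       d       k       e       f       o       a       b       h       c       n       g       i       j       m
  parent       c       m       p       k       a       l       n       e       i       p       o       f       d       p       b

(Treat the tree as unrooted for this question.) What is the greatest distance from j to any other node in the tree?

Distances from j peak at 8, attained at g (h also at distance 8).
j–p–c–l–o–n–a–f–g

8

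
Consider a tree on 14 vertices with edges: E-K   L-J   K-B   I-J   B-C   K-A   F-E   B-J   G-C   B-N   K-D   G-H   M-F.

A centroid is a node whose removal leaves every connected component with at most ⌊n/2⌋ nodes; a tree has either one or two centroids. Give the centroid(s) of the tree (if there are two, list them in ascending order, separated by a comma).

Delete B: the remaining components have sizes 6, 3, 3, 1. Max 6 ≤ 7, so B is a centroid.
Every other node leaves some component of size > 7, so the centroid is unique.

B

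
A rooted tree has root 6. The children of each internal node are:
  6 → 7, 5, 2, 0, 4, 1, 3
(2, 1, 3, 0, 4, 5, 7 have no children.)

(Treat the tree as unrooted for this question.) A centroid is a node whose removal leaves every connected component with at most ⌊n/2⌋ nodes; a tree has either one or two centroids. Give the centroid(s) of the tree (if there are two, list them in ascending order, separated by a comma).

6

If 6 is removed the pieces have sizes 1, 1, 1, 1, 1, 1, 1, all ≤ ⌊8/2⌋ = 4.
No neighbour of 6 does as well, so 6 is the unique centroid.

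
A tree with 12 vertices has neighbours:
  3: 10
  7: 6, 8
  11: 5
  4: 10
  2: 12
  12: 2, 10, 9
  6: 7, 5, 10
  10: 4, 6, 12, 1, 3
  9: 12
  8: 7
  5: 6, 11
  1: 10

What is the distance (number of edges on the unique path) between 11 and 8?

4

The path is 11 - 5 - 6 - 7 - 8, which has 4 edges.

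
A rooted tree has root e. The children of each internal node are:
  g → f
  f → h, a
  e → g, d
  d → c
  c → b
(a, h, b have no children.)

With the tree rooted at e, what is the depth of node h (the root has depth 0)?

Path from e to h: e–g–f–h, which has 3 edges.

3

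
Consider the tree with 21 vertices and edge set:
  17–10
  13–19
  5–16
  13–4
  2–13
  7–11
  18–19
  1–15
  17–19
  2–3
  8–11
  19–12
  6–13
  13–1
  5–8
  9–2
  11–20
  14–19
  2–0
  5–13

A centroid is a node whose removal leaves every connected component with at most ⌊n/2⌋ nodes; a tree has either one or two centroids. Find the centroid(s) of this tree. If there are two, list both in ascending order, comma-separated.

Delete 13: the remaining components have sizes 6, 6, 4, 2, 1, 1. Max 6 ≤ 10, so 13 is a centroid.
No neighbour of 13 does as well, so 13 is the unique centroid.

13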